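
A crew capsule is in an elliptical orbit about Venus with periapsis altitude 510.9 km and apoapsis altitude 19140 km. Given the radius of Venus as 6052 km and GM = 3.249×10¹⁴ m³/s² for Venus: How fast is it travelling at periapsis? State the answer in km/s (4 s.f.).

r_p = 6052 + 510.9 = 6562.9 km = 6.5629×10⁶ m.
r_a = 6052 + 19140 = 25192 km = 2.5192×10⁷ m.
Semi-major axis a = (r_p + r_a)/2 = 15877 km = 1.588×10⁷ m.
Vis-viva: v² = μ(2/r − 1/a) = 3.249×10¹⁴ × (3.047×10⁻⁷ − 6.298×10⁻⁸) = 7.855×10⁷ m²/s².
v = 8863 m/s = 8.863 km/s.

v ≈ 8.863 km/s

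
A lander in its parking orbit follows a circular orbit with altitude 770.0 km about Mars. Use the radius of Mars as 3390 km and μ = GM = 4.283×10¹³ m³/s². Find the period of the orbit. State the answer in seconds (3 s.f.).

T ≈ 8150 seconds

r = 3390 + 770.0 = 4160.0 km = 4.1600×10⁶ m.
Kepler's third law: T = 2π√(r³/μ) = 2π√((4.160×10⁶)³ / 4.283×10¹³).
r³/μ = 1.681×10⁶ s², so T = 2π × 1.296×10³ = 8.146×10³ s.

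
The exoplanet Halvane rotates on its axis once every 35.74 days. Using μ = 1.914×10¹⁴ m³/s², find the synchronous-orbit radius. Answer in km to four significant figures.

r_sync ≈ 3.589×10⁵ km

T = 35.74 days = 3.088×10⁶ s.
A synchronous orbit has period T, so by Kepler's third law a = (μT²/4π²)^(1/3).
μT²/4π² = 1.914×10¹⁴ × (3.088×10⁶)² / 39.48 = 4.623×10²⁵ m³.
a = 3.589×10⁸ m = 3.5890×10⁵ km.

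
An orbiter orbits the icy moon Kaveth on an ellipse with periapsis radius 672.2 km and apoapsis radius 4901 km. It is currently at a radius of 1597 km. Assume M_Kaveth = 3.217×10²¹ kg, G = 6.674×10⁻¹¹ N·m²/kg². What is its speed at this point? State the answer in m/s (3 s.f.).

μ = GM = 6.674×10⁻¹¹ × 3.217×10²¹ = 2.147×10¹¹ m³/s².
Semi-major axis a = (r_p + r_a)/2 = 2786.6 km = 2.787×10⁶ m.
Vis-viva: v² = μ(2/r − 1/a) = 2.147×10¹¹ × (1.252×10⁻⁶ − 3.589×10⁻⁷) = 1.918×10⁵ m²/s².
v = 438.0 m/s.

v ≈ 438 m/s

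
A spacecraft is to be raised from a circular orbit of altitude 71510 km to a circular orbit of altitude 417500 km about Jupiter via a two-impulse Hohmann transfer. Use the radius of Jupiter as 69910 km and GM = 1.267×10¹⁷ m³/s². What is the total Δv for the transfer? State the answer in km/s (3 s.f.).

Δv_total ≈ 12.6 km/s

r₁ = 69910 + 71510 = 141420 km = 1.4142×10⁸ m.
r₂ = 69910 + 417500 = 487410 km = 4.8741×10⁸ m.
Transfer ellipse a_t = (r₁ + r₂)/2 = 3.144×10⁸ m.
At r₁: circular v_c1 = √(μ/r₁) = 29930 m/s; transfer-perijove v_p = √[μ(2/r₁ − 1/a_t)] = 37270 m/s.
Δv₁ = v_p − v_c1 = 7336 m/s.
At r₂: circular v_c2 = √(μ/r₂) = 16120 m/s; transfer-apojove v_a = √[μ(2/r₂ − 1/a_t)] = 10810 m/s.
Δv₂ = v_c2 − v_a = 5310 m/s.
Total Δv = Δv₁ + Δv₂ = 12650 m/s = 12.65 km/s.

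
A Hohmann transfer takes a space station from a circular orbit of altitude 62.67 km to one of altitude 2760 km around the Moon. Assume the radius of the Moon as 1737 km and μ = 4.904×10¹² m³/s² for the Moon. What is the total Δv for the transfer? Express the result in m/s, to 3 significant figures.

Δv_total ≈ 577 m/s

r₁ = 1737 + 62.67 = 1799.7 km = 1.7997×10⁶ m.
r₂ = 1737 + 2760 = 4497.0 km = 4.4970×10⁶ m.
Transfer ellipse a_t = (r₁ + r₂)/2 = 3.148×10⁶ m.
At r₁: circular v_c1 = √(μ/r₁) = 1651 m/s; transfer-perilune v_p = √[μ(2/r₁ − 1/a_t)] = 1973 m/s.
Δv₁ = v_p − v_c1 = 322.1 m/s.
At r₂: circular v_c2 = √(μ/r₂) = 1044 m/s; transfer-apolune v_a = √[μ(2/r₂ − 1/a_t)] = 789.5 m/s.
Δv₂ = v_c2 − v_a = 254.7 m/s.
Total Δv = Δv₁ + Δv₂ = 576.9 m/s.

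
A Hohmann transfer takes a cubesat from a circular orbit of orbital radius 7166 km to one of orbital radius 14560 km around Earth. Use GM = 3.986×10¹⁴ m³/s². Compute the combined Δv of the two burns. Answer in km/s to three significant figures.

r₁ = 7166 km = 7.166×10⁶ m.
r₂ = 14560 km = 1.456×10⁷ m.
Transfer ellipse a_t = (r₁ + r₂)/2 = 1.086×10⁷ m.
At r₁: circular v_c1 = √(μ/r₁) = 7458 m/s; transfer-perigee v_p = √[μ(2/r₁ − 1/a_t)] = 8634 m/s.
Δv₁ = v_p − v_c1 = 1176 m/s.
At r₂: circular v_c2 = √(μ/r₂) = 5232 m/s; transfer-apogee v_a = √[μ(2/r₂ − 1/a_t)] = 4250 m/s.
Δv₂ = v_c2 − v_a = 982.6 m/s.
Total Δv = Δv₁ + Δv₂ = 2159 m/s = 2.159 km/s.

Δv_total ≈ 2.16 km/s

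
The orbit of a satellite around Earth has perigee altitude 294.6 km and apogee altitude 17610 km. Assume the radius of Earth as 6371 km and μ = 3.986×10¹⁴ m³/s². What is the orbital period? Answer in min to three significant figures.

T ≈ 315 min

r_p = 6371 + 294.6 = 6665.6 km = 6.6656×10⁶ m.
r_a = 6371 + 17610 = 23981 km = 2.3981×10⁷ m.
Semi-major axis a = (r_p + r_a)/2 = (6665.6 + 23981)/2 = 15323 km = 1.532×10⁷ m.
By Kepler's third law T = 2π√(a³/μ) = 2π × 3.004×10³ = 1.888×10⁴ s.
= 314.6 min.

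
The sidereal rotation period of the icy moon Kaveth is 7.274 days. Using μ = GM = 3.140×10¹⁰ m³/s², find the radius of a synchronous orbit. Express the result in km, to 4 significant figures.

T = 7.274 days = 6.285×10⁵ s.
A synchronous orbit has period T, so by Kepler's third law a = (μT²/4π²)^(1/3).
μT²/4π² = 3.140×10¹⁰ × (6.285×10⁵)² / 39.48 = 3.142×10²⁰ m³.
a = 6.798×10⁶ m = 6798.0 km.

r_sync ≈ 6798 km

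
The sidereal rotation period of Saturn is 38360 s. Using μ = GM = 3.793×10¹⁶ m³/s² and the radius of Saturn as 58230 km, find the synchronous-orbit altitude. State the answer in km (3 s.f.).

A synchronous orbit has period T, so by Kepler's third law a = (μT²/4π²)^(1/3).
μT²/4π² = 3.793×10¹⁶ × (3.836×10⁴)² / 39.48 = 1.414×10²⁴ m³.
a = 1.122×10⁸ m = 1.1223×10⁵ km.
Altitude h = a − R = 1.1223×10⁵ − 58230 = 54005 km.

h_sync ≈ 54000 km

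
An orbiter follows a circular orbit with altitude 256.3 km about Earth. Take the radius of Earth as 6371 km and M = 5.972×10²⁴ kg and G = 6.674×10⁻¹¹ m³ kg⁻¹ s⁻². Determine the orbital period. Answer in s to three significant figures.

μ = GM = 6.674×10⁻¹¹ × 5.972×10²⁴ = 3.986×10¹⁴ m³/s².
r = 6371 + 256.3 = 6627.3 km = 6.6273×10⁶ m.
Kepler's third law: T = 2π√(r³/μ) = 2π√((6.627×10⁶)³ / 3.986×10¹⁴).
r³/μ = 7.303×10⁵ s², so T = 2π × 8.546×10² = 5.369×10³ s.

T ≈ 5370 s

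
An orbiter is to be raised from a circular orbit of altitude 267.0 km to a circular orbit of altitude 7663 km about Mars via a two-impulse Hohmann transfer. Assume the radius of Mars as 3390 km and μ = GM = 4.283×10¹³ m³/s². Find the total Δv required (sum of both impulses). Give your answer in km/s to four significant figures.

r₁ = 3390 + 267.0 = 3657.0 km = 3.6570×10⁶ m.
r₂ = 3390 + 7663 = 11053 km = 1.1053×10⁷ m.
Transfer ellipse a_t = (r₁ + r₂)/2 = 7.355×10⁶ m.
At r₁: circular v_c1 = √(μ/r₁) = 3422 m/s; transfer-periapsis v_p = √[μ(2/r₁ − 1/a_t)] = 4195 m/s.
Δv₁ = v_p − v_c1 = 773.0 m/s.
At r₂: circular v_c2 = √(μ/r₂) = 1968 m/s; transfer-apoapsis v_a = √[μ(2/r₂ − 1/a_t)] = 1388 m/s.
Δv₂ = v_c2 − v_a = 580.4 m/s.
Total Δv = Δv₁ + Δv₂ = 1353 m/s = 1.353 km/s.

Δv_total ≈ 1.353 km/s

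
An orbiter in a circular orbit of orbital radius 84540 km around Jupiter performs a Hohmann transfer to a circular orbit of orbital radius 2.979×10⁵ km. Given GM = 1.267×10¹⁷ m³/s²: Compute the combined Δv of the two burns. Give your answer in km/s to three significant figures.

Δv_total ≈ 16.5 km/s

r₁ = 84540 km = 8.454×10⁷ m.
r₂ = 2.979×10⁵ km = 2.979×10⁸ m.
Transfer ellipse a_t = (r₁ + r₂)/2 = 1.912×10⁸ m.
At r₁: circular v_c1 = √(μ/r₁) = 38710 m/s; transfer-perijove v_p = √[μ(2/r₁ − 1/a_t)] = 48320 m/s.
Δv₁ = v_p − v_c1 = 9607 m/s.
At r₂: circular v_c2 = √(μ/r₂) = 20620 m/s; transfer-apojove v_a = √[μ(2/r₂ − 1/a_t)] = 13710 m/s.
Δv₂ = v_c2 − v_a = 6911 m/s.
Total Δv = Δv₁ + Δv₂ = 16520 m/s = 16.52 km/s.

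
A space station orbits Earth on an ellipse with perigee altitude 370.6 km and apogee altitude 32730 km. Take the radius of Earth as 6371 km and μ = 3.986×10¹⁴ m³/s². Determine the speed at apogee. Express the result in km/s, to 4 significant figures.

r_p = 6371 + 370.6 = 6741.6 km = 6.7416×10⁶ m.
r_a = 6371 + 32730 = 39101 km = 3.9101×10⁷ m.
Semi-major axis a = (r_p + r_a)/2 = 22921 km = 2.292×10⁷ m.
Vis-viva: v² = μ(2/r − 1/a) = 3.986×10¹⁴ × (5.115×10⁻⁸ − 4.363×10⁻⁸) = 2.998×10⁶ m²/s².
v = 1732 m/s = 1.732 km/s.

v ≈ 1.732 km/s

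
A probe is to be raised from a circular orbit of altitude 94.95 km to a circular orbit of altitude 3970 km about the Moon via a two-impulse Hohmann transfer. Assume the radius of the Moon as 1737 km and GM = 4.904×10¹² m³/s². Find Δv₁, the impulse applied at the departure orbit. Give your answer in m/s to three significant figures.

Δv ≈ 377 m/s

r₁ = 1737 + 94.95 = 1832.0 km = 1.8320×10⁶ m.
r₂ = 1737 + 3970 = 5707.0 km = 5.7070×10⁶ m.
Transfer ellipse a_t = (r₁ + r₂)/2 = 3.769×10⁶ m.
At r₁: circular v_c1 = √(μ/r₁) = 1636 m/s; transfer-perilune v_p = √[μ(2/r₁ − 1/a_t)] = 2013 m/s.
Δv₁ = v_p − v_c1 = 377.0 m/s.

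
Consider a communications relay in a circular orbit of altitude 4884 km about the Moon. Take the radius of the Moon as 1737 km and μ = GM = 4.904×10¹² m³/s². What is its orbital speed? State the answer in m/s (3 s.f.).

v ≈ 861 m/s

r = 1737 + 4884 = 6621.0 km = 6.6210×10⁶ m.
For a circular orbit v = √(μ/r) = √(4.904×10¹² / 6.621×10⁶) = √(7.407×10⁵) = 860.6 m/s.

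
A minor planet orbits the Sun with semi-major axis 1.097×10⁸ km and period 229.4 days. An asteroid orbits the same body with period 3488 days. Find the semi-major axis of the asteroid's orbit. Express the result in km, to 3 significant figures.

a₂ ≈ 6.73×10⁸ km

Kepler's third law: a³ ∝ T², so a₂ = a₁ (T₂/T₁)^(2/3).
T₂/T₁ = 15.20, (T₂/T₁)^(2/3) = 6.137.
a₂ = 1.097×10⁸ × 6.137 = 6.733×10⁸ km.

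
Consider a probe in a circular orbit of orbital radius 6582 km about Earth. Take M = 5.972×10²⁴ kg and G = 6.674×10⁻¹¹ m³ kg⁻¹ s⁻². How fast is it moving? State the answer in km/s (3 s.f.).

μ = GM = 6.674×10⁻¹¹ × 5.972×10²⁴ = 3.986×10¹⁴ m³/s².
r = 6582 km = 6.582×10⁶ m.
For a circular orbit v = √(μ/r) = √(3.986×10¹⁴ / 6.582×10⁶) = √(6.055×10⁷) = 7782 m/s.
That is 7.782 km/s.

v ≈ 7.78 km/s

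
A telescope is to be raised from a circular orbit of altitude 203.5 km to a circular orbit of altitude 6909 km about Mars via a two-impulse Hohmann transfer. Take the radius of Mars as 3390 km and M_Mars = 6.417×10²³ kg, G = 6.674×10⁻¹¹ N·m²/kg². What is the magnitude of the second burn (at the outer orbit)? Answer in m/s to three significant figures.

μ = GM = 6.674×10⁻¹¹ × 6.417×10²³ = 4.283×10¹³ m³/s².
r₁ = 3390 + 203.5 = 3593.5 km = 3.5935×10⁶ m.
r₂ = 3390 + 6909 = 10299 km = 1.0299×10⁷ m.
Transfer ellipse a_t = (r₁ + r₂)/2 = 6.946×10⁶ m.
At r₁: circular v_c1 = √(μ/r₁) = 3452 m/s; transfer-periapsis v_p = √[μ(2/r₁ − 1/a_t)] = 4204 m/s.
At r₂: circular v_c2 = √(μ/r₂) = 2039 m/s; transfer-apoapsis v_a = √[μ(2/r₂ − 1/a_t)] = 1467 m/s.
Δv₂ = v_c2 − v_a = 572.5 m/s.

Δv ≈ 572 m/s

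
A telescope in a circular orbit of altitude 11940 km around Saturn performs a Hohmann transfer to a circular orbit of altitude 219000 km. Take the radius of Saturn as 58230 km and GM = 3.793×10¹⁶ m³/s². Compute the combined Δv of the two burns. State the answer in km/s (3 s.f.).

r₁ = 58230 + 11940 = 70170 km = 7.0170×10⁷ m.
r₂ = 58230 + 219000 = 277230 km = 2.7723×10⁸ m.
Transfer ellipse a_t = (r₁ + r₂)/2 = 1.737×10⁸ m.
At r₁: circular v_c1 = √(μ/r₁) = 23250 m/s; transfer-perikrone v_p = √[μ(2/r₁ − 1/a_t)] = 29370 m/s.
Δv₁ = v_p − v_c1 = 6123 m/s.
At r₂: circular v_c2 = √(μ/r₂) = 11700 m/s; transfer-apokrone v_a = √[μ(2/r₂ − 1/a_t)] = 7434 m/s.
Δv₂ = v_c2 − v_a = 4262 m/s.
Total Δv = Δv₁ + Δv₂ = 10390 m/s = 10.39 km/s.

Δv_total ≈ 10.4 km/s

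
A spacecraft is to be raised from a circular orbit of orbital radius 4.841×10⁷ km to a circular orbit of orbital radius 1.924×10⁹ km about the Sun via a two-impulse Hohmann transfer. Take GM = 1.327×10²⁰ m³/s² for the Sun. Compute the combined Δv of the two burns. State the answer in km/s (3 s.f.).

r₁ = 4.841×10⁷ km = 4.841×10¹⁰ m.
r₂ = 1.924×10⁹ km = 1.924×10¹² m.
Transfer ellipse a_t = (r₁ + r₂)/2 = 9.862×10¹¹ m.
At r₁: circular v_c1 = √(μ/r₁) = 52360 m/s; transfer-perihelion v_p = √[μ(2/r₁ − 1/a_t)] = 73130 m/s.
Δv₁ = v_p − v_c1 = 20770 m/s.
At r₂: circular v_c2 = √(μ/r₂) = 8305 m/s; transfer-aphelion v_a = √[μ(2/r₂ − 1/a_t)] = 1840 m/s.
Δv₂ = v_c2 − v_a = 6465 m/s.
Total Δv = Δv₁ + Δv₂ = 27240 m/s = 27.24 km/s.

Δv_total ≈ 27.2 km/s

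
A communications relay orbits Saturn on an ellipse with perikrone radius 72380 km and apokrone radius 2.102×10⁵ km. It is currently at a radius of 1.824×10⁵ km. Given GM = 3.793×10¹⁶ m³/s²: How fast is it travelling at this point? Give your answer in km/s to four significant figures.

v ≈ 12.14 km/s

Semi-major axis a = (r_p + r_a)/2 = 1.4129×10⁵ km = 1.413×10⁸ m.
Vis-viva: v² = μ(2/r − 1/a) = 3.793×10¹⁶ × (1.096×10⁻⁸ − 7.078×10⁻⁹) = 1.474×10⁸ m²/s².
v = 12140 m/s = 12.14 km/s.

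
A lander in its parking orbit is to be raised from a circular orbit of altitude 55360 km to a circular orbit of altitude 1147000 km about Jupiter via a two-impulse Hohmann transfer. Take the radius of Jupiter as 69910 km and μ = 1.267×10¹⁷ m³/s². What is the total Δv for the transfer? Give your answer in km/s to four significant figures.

r₁ = 69910 + 55360 = 125270 km = 1.2527×10⁸ m.
r₂ = 69910 + 1147000 = 1216900 km = 1.2169×10⁹ m.
Transfer ellipse a_t = (r₁ + r₂)/2 = 6.711×10⁸ m.
At r₁: circular v_c1 = √(μ/r₁) = 31800 m/s; transfer-perijove v_p = √[μ(2/r₁ − 1/a_t)] = 42830 m/s.
Δv₁ = v_p − v_c1 = 11020 m/s.
At r₂: circular v_c2 = √(μ/r₂) = 10200 m/s; transfer-apojove v_a = √[μ(2/r₂ − 1/a_t)] = 4409 m/s.
Δv₂ = v_c2 − v_a = 5795 m/s.
Total Δv = Δv₁ + Δv₂ = 16820 m/s = 16.82 km/s.

Δv_total ≈ 16.82 km/s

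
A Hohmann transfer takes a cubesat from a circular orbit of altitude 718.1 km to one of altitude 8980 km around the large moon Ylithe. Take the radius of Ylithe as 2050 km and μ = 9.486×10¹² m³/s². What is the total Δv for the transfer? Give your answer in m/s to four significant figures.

r₁ = 2050 + 718.1 = 2768.1 km = 2.7681×10⁶ m.
r₂ = 2050 + 8980 = 11030 km = 1.1030×10⁷ m.
Transfer ellipse a_t = (r₁ + r₂)/2 = 6.899×10⁶ m.
At r₁: circular v_c1 = √(μ/r₁) = 1851 m/s; transfer-periapsis v_p = √[μ(2/r₁ − 1/a_t)] = 2341 m/s.
Δv₁ = v_p − v_c1 = 489.5 m/s.
At r₂: circular v_c2 = √(μ/r₂) = 927.4 m/s; transfer-apoapsis v_a = √[μ(2/r₂ − 1/a_t)] = 587.4 m/s.
Δv₂ = v_c2 − v_a = 339.9 m/s.
Total Δv = Δv₁ + Δv₂ = 829.5 m/s.

Δv_total ≈ 829.5 m/s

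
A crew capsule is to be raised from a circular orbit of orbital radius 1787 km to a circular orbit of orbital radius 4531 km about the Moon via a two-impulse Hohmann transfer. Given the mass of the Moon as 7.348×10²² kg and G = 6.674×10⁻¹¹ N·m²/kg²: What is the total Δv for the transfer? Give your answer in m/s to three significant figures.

Δv_total ≈ 585 m/s

μ = GM = 6.674×10⁻¹¹ × 7.348×10²² = 4.904×10¹² m³/s².
r₁ = 1787 km = 1.787×10⁶ m.
r₂ = 4531 km = 4.531×10⁶ m.
Transfer ellipse a_t = (r₁ + r₂)/2 = 3.159×10⁶ m.
At r₁: circular v_c1 = √(μ/r₁) = 1657 m/s; transfer-perilune v_p = √[μ(2/r₁ − 1/a_t)] = 1984 m/s.
Δv₁ = v_p − v_c1 = 327.4 m/s.
At r₂: circular v_c2 = √(μ/r₂) = 1040 m/s; transfer-apolune v_a = √[μ(2/r₂ − 1/a_t)] = 782.5 m/s.
Δv₂ = v_c2 − v_a = 257.9 m/s.
Total Δv = Δv₁ + Δv₂ = 585.3 m/s.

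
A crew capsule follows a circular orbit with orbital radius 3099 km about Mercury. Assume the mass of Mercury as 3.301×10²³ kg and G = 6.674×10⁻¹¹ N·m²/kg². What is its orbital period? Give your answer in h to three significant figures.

T ≈ 2.03 h

μ = GM = 6.674×10⁻¹¹ × 3.301×10²³ = 2.203×10¹³ m³/s².
r = 3099 km = 3.099×10⁶ m.
Kepler's third law: T = 2π√(r³/μ) = 2π√((3.099×10⁶)³ / 2.203×10¹³).
r³/μ = 1.351×10⁶ s², so T = 2π × 1.162×10³ = 7.303×10³ s.
Converting: 7.303×10³ s ÷ 3600 = 2.029 h.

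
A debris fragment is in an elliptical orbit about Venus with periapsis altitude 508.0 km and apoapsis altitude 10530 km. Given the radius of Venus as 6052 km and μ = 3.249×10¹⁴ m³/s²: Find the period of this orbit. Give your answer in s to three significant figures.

T ≈ 13700 s

r_p = 6052 + 508.0 = 6560.0 km = 6.5600×10⁶ m.
r_a = 6052 + 10530 = 16582 km = 1.6582×10⁷ m.
Semi-major axis a = (r_p + r_a)/2 = (6560.0 + 16582)/2 = 11571 km = 1.157×10⁷ m.
By Kepler's third law T = 2π√(a³/μ) = 2π × 2.184×10³ = 1.372×10⁴ s.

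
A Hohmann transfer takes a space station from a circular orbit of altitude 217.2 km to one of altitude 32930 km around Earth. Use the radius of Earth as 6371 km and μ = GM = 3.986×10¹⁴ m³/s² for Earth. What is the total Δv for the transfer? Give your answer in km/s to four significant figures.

Δv_total ≈ 3.880 km/s

r₁ = 6371 + 217.2 = 6588.2 km = 6.5882×10⁶ m.
r₂ = 6371 + 32930 = 39301 km = 3.9301×10⁷ m.
Transfer ellipse a_t = (r₁ + r₂)/2 = 2.294×10⁷ m.
At r₁: circular v_c1 = √(μ/r₁) = 7778 m/s; transfer-perigee v_p = √[μ(2/r₁ − 1/a_t)] = 10180 m/s.
Δv₁ = v_p − v_c1 = 2402 m/s.
At r₂: circular v_c2 = √(μ/r₂) = 3185 m/s; transfer-apogee v_a = √[μ(2/r₂ − 1/a_t)] = 1707 m/s.
Δv₂ = v_c2 − v_a = 1478 m/s.
Total Δv = Δv₁ + Δv₂ = 3880 m/s = 3.880 km/s.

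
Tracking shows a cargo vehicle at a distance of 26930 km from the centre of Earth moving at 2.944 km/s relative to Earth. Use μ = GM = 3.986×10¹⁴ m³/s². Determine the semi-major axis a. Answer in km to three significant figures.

r = 2.693×10⁷ m.
Specific orbital energy ε = v²/2 − μ/r = (2944)²/2 − 3.986×10¹⁴/2.693×10⁷ = -1.047×10⁷ J/kg.
Since ε = −μ/(2a), a = −μ/(2ε) = 1.904×10⁷ m = 19039 km.

a ≈ 19000 km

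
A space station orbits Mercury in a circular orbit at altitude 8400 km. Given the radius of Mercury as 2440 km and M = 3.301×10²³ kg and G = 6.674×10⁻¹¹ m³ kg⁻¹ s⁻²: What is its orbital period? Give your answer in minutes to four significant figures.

T ≈ 796.3 minutes

μ = GM = 6.674×10⁻¹¹ × 3.301×10²³ = 2.203×10¹³ m³/s².
r = 2440 + 8400 = 10840 km = 1.0840×10⁷ m.
Kepler's third law: T = 2π√(r³/μ) = 2π√((1.084×10⁷)³ / 2.203×10¹³).
r³/μ = 5.782×10⁷ s², so T = 2π × 7.604×10³ = 4.778×10⁴ s.
Converting: 4.778×10⁴ s ÷ 60.00 = 796.3 minutes.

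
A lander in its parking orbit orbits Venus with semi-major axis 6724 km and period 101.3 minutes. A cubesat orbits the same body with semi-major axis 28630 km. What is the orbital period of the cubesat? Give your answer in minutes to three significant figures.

Kepler's third law: T² ∝ a³, so T₂ = T₁ (a₂/a₁)^(3/2).
a₂/a₁ = 4.258, (a₂/a₁)^(3/2) = 8.786.
T₂ = 101.3 × 8.786 = 890.0 minutes.

T₂ ≈ 890 minutes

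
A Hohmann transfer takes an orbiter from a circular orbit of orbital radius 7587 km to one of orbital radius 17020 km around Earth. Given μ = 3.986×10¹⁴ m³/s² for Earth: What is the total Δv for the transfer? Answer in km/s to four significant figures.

r₁ = 7587 km = 7.587×10⁶ m.
r₂ = 17020 km = 1.702×10⁷ m.
Transfer ellipse a_t = (r₁ + r₂)/2 = 1.230×10⁷ m.
At r₁: circular v_c1 = √(μ/r₁) = 7248 m/s; transfer-perigee v_p = √[μ(2/r₁ − 1/a_t)] = 8525 m/s.
Δv₁ = v_p − v_c1 = 1277 m/s.
At r₂: circular v_c2 = √(μ/r₂) = 4839 m/s; transfer-apogee v_a = √[μ(2/r₂ − 1/a_t)] = 3800 m/s.
Δv₂ = v_c2 − v_a = 1039 m/s.
Total Δv = Δv₁ + Δv₂ = 2316 m/s = 2.316 km/s.

Δv_total ≈ 2.316 km/s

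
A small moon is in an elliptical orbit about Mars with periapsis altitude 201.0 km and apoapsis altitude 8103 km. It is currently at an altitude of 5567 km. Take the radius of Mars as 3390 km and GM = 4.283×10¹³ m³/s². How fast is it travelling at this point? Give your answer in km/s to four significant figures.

v ≈ 1.971 km/s

r_p = 3390 + 201.0 = 3591.0 km = 3.5910×10⁶ m.
r_a = 3390 + 8103 = 11493 km = 1.1493×10⁷ m.
r = 3390 + 5567 = 8957.0 km = 8.957×10⁶ m.
Semi-major axis a = (r_p + r_a)/2 = 7542.0 km = 7.542×10⁶ m.
Vis-viva: v² = μ(2/r − 1/a) = 4.283×10¹³ × (2.233×10⁻⁷ − 1.326×10⁻⁷) = 3.885×10⁶ m²/s².
v = 1971 m/s = 1.971 km/s.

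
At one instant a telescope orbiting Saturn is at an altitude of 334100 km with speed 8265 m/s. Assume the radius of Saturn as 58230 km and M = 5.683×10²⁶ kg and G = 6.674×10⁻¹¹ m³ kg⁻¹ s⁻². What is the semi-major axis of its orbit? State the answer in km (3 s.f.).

a ≈ 3.03×10⁵ km

μ = GM = 6.674×10⁻¹¹ × 5.683×10²⁶ = 3.793×10¹⁶ m³/s².
r = 58230 + 334100 = 3.9233×10⁵ km = 3.923×10⁸ m.
Vis-viva rearranged: 1/a = 2/r − v²/μ = 5.098×10⁻⁹ − 1.801×10⁻⁹ = 3.297×10⁻⁹ m⁻¹.
a = 3.033×10⁸ m = 3.0333×10⁵ km.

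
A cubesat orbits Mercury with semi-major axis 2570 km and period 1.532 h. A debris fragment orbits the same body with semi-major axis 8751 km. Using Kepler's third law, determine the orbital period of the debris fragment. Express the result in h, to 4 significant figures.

Kepler's third law: T² ∝ a³, so T₂ = T₁ (a₂/a₁)^(3/2).
a₂/a₁ = 3.405, (a₂/a₁)^(3/2) = 6.283.
T₂ = 1.532 × 6.283 = 9.626 h.

T₂ ≈ 9.626 h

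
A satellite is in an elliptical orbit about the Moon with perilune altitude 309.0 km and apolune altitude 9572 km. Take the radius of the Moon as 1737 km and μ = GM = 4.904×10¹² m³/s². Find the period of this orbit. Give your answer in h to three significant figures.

r_p = 1737 + 309.0 = 2046.0 km = 2.0460×10⁶ m.
r_a = 1737 + 9572 = 11309 km = 1.1309×10⁷ m.
Semi-major axis a = (r_p + r_a)/2 = (2046.0 + 11309)/2 = 6677.5 km = 6.678×10⁶ m.
By Kepler's third law T = 2π√(a³/μ) = 2π × 7.792×10³ = 4.896×10⁴ s.
= 13.60 h.

T ≈ 13.6 h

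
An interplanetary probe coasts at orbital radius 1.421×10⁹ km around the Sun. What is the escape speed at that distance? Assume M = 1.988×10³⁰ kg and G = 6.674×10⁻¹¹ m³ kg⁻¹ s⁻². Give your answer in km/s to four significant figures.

v_esc ≈ 13.67 km/s

μ = GM = 6.674×10⁻¹¹ × 1.988×10³⁰ = 1.327×10²⁰ m³/s².
r = 1.421×10⁹ km = 1.421×10¹² m.
Escape speed v_esc = √(2μ/r) = √(2 × 1.327×10²⁰ / 1.421×10¹²) = √(1.867×10⁸) = 13670 m/s.
= 13.67 km/s.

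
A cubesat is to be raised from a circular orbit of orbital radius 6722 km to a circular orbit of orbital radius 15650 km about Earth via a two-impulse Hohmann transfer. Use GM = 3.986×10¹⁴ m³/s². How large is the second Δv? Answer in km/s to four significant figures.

r₁ = 6722 km = 6.722×10⁶ m.
r₂ = 15650 km = 1.565×10⁷ m.
Transfer ellipse a_t = (r₁ + r₂)/2 = 1.119×10⁷ m.
At r₁: circular v_c1 = √(μ/r₁) = 7701 m/s; transfer-perigee v_p = √[μ(2/r₁ − 1/a_t)] = 9108 m/s.
At r₂: circular v_c2 = √(μ/r₂) = 5047 m/s; transfer-apogee v_a = √[μ(2/r₂ − 1/a_t)] = 3912 m/s.
Δv₂ = v_c2 − v_a = 1135 m/s.
= 1.135 km/s.

Δv ≈ 1.135 km/s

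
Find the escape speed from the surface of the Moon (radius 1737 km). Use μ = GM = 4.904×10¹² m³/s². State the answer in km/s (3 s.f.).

r = R = 1.737×10⁶ m.
Escape speed v_esc = √(2μ/r) = √(2 × 4.904×10¹² / 1.737×10⁶) = √(5.647×10⁶) = 2376 m/s.
= 2.376 km/s.

v_esc ≈ 2.38 km/s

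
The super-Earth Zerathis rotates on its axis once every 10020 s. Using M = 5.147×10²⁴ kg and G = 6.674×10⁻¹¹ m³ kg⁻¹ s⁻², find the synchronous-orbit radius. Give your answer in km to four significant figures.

r_sync ≈ 9560 km

μ = GM = 6.674×10⁻¹¹ × 5.147×10²⁴ = 3.435×10¹⁴ m³/s².
A synchronous orbit has period T, so by Kepler's third law a = (μT²/4π²)^(1/3).
μT²/4π² = 3.435×10¹⁴ × (1.002×10⁴)² / 39.48 = 8.736×10²⁰ m³.
a = 9.560×10⁶ m = 9559.6 km.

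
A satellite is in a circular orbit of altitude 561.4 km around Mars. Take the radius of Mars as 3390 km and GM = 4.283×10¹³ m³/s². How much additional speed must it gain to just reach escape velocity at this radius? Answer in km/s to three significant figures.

r = 3390 + 561.4 = 3951.4 km = 3.9514×10⁶ m.
Circular speed v_c = √(μ/r) = 3292 m/s.
Escape speed v_esc = √(2μ/r) = √2 × v_c = 4656 m/s.
Δv = v_esc − v_c = 1364 m/s = 1.364 km/s.

Δv ≈ 1.36 km/s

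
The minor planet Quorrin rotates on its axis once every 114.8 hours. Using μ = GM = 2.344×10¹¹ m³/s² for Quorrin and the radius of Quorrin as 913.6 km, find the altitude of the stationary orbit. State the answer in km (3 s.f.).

h_sync ≈ 9130 km

T = 114.8 hours = 4.133×10⁵ s.
A synchronous orbit has period T, so by Kepler's third law a = (μT²/4π²)^(1/3).
μT²/4π² = 2.344×10¹¹ × (4.133×10⁵)² / 39.48 = 1.014×10²¹ m³.
a = 1.005×10⁷ m = 10047 km.
Altitude h = a − R = 10047 − 913.6 = 9133.2 km.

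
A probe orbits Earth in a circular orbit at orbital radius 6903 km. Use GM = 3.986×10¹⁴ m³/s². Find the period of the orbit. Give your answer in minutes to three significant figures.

T ≈ 95.1 minutes

r = 6903 km = 6.903×10⁶ m.
Kepler's third law: T = 2π√(r³/μ) = 2π√((6.903×10⁶)³ / 3.986×10¹⁴).
r³/μ = 8.252×10⁵ s², so T = 2π × 9.084×10² = 5.708×10³ s.
Converting: 5.708×10³ s ÷ 60.00 = 95.13 minutes.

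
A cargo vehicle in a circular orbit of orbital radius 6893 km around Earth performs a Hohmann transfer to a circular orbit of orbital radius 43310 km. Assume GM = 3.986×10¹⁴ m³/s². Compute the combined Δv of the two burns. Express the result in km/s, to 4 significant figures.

Δv_total ≈ 3.828 km/s

r₁ = 6893 km = 6.893×10⁶ m.
r₂ = 43310 km = 4.331×10⁷ m.
Transfer ellipse a_t = (r₁ + r₂)/2 = 2.510×10⁷ m.
At r₁: circular v_c1 = √(μ/r₁) = 7604 m/s; transfer-perigee v_p = √[μ(2/r₁ − 1/a_t)] = 9989 m/s.
Δv₁ = v_p − v_c1 = 2384 m/s.
At r₂: circular v_c2 = √(μ/r₂) = 3034 m/s; transfer-apogee v_a = √[μ(2/r₂ − 1/a_t)] = 1590 m/s.
Δv₂ = v_c2 − v_a = 1444 m/s.
Total Δv = Δv₁ + Δv₂ = 3828 m/s = 3.828 km/s.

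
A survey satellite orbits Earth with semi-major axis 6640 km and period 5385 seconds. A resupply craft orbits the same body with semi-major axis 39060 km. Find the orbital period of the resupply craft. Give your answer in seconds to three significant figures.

T₂ ≈ 76800 seconds

Kepler's third law: T² ∝ a³, so T₂ = T₁ (a₂/a₁)^(3/2).
a₂/a₁ = 5.883, (a₂/a₁)^(3/2) = 14.27.
T₂ = 5385 × 14.27 = 76830 seconds.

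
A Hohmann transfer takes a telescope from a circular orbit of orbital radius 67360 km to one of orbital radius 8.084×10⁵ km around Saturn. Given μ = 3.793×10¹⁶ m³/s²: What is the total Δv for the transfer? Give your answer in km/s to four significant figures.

Δv_total ≈ 12.68 km/s

r₁ = 67360 km = 6.736×10⁷ m.
r₂ = 8.084×10⁵ km = 8.084×10⁸ m.
Transfer ellipse a_t = (r₁ + r₂)/2 = 4.379×10⁸ m.
At r₁: circular v_c1 = √(μ/r₁) = 23730 m/s; transfer-perikrone v_p = √[μ(2/r₁ − 1/a_t)] = 32240 m/s.
Δv₁ = v_p − v_c1 = 8513 m/s.
At r₂: circular v_c2 = √(μ/r₂) = 6850 m/s; transfer-apokrone v_a = √[μ(2/r₂ − 1/a_t)] = 2687 m/s.
Δv₂ = v_c2 − v_a = 4163 m/s.
Total Δv = Δv₁ + Δv₂ = 12680 m/s = 12.68 km/s.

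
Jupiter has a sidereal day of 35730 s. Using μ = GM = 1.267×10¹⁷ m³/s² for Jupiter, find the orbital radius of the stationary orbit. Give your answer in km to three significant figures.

r_sync ≈ 1.60×10⁵ km

A synchronous orbit has period T, so by Kepler's third law a = (μT²/4π²)^(1/3).
μT²/4π² = 1.267×10¹⁷ × (3.573×10⁴)² / 39.48 = 4.097×10²⁴ m³.
a = 1.600×10⁸ m = 1.6002×10⁵ km.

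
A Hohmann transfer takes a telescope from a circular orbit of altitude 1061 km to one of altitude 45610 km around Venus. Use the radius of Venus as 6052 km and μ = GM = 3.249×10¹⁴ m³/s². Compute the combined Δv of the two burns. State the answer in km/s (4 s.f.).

r₁ = 6052 + 1061 = 7113.0 km = 7.1130×10⁶ m.
r₂ = 6052 + 45610 = 51662 km = 5.1662×10⁷ m.
Transfer ellipse a_t = (r₁ + r₂)/2 = 2.939×10⁷ m.
At r₁: circular v_c1 = √(μ/r₁) = 6758 m/s; transfer-periapsis v_p = √[μ(2/r₁ − 1/a_t)] = 8961 m/s.
Δv₁ = v_p − v_c1 = 2202 m/s.
At r₂: circular v_c2 = √(μ/r₂) = 2508 m/s; transfer-apoapsis v_a = √[μ(2/r₂ − 1/a_t)] = 1234 m/s.
Δv₂ = v_c2 − v_a = 1274 m/s.
Total Δv = Δv₁ + Δv₂ = 3476 m/s = 3.476 km/s.

Δv_total ≈ 3.476 km/s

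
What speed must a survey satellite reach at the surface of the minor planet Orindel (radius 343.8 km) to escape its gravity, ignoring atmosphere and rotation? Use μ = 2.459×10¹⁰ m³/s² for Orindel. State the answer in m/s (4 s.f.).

r = R = 3.438×10⁵ m.
Escape speed v_esc = √(2μ/r) = √(2 × 2.459×10¹⁰ / 3.438×10⁵) = √(1.430×10⁵) = 378.2 m/s.

v_esc ≈ 378.2 m/s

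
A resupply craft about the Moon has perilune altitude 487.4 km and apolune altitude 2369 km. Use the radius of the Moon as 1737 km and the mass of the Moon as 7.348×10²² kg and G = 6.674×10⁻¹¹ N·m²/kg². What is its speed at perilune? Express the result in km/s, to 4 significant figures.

μ = GM = 6.674×10⁻¹¹ × 7.348×10²² = 4.904×10¹² m³/s².
r_p = 1737 + 487.4 = 2224.4 km = 2.2244×10⁶ m.
r_a = 1737 + 2369 = 4106.0 km = 4.1060×10⁶ m.
Semi-major axis a = (r_p + r_a)/2 = 3165.2 km = 3.165×10⁶ m.
Vis-viva: v² = μ(2/r − 1/a) = 4.904×10¹² × (8.991×10⁻⁷ − 3.159×10⁻⁷) = 2.860×10⁶ m²/s².
v = 1691 m/s = 1.691 km/s.

v ≈ 1.691 km/s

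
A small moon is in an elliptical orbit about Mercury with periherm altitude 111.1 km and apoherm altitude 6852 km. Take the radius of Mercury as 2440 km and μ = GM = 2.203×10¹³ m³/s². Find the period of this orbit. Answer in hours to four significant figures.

T ≈ 5.358 hours

r_p = 2440 + 111.1 = 2551.1 km = 2.5511×10⁶ m.
r_a = 2440 + 6852 = 9292.0 km = 9.2920×10⁶ m.
Semi-major axis a = (r_p + r_a)/2 = (2551.1 + 9292.0)/2 = 5921.6 km = 5.922×10⁶ m.
By Kepler's third law T = 2π√(a³/μ) = 2π × 3.070×10³ = 1.929×10⁴ s.
= 5.358 hours.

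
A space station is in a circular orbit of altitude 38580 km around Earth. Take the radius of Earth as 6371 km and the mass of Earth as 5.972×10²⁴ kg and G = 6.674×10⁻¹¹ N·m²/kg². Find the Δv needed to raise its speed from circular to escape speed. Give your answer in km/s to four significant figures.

μ = GM = 6.674×10⁻¹¹ × 5.972×10²⁴ = 3.986×10¹⁴ m³/s².
r = 6371 + 38580 = 44951 km = 4.4951×10⁷ m.
Circular speed v_c = √(μ/r) = 2978 m/s.
Escape speed v_esc = √(2μ/r) = √2 × v_c = 4211 m/s.
Δv = v_esc − v_c = 1233 m/s = 1.233 km/s.

Δv ≈ 1.233 km/s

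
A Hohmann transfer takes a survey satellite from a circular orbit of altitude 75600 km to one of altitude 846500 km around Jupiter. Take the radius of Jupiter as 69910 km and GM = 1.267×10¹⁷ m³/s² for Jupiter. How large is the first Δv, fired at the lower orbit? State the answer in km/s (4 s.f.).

Δv ≈ 9.258 km/s

r₁ = 69910 + 75600 = 145510 km = 1.4551×10⁸ m.
r₂ = 69910 + 846500 = 916410 km = 9.1641×10⁸ m.
Transfer ellipse a_t = (r₁ + r₂)/2 = 5.310×10⁸ m.
At r₁: circular v_c1 = √(μ/r₁) = 29510 m/s; transfer-perijove v_p = √[μ(2/r₁ − 1/a_t)] = 38770 m/s.
Δv₁ = v_p − v_c1 = 9258 m/s.
= 9.258 km/s.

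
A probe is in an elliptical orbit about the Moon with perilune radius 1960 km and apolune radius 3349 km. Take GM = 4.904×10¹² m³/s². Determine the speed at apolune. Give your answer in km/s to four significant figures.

Semi-major axis a = (r_p + r_a)/2 = 2654.5 km = 2.654×10⁶ m.
Vis-viva: v² = μ(2/r − 1/a) = 4.904×10¹² × (5.972×10⁻⁷ − 3.767×10⁻⁷) = 1.081×10⁶ m²/s².
v = 1040 m/s = 1.040 km/s.

v ≈ 1.040 km/s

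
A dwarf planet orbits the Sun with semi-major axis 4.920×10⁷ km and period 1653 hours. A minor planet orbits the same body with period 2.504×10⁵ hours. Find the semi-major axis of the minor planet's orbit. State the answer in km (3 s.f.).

Kepler's third law: a³ ∝ T², so a₂ = a₁ (T₂/T₁)^(2/3).
T₂/T₁ = 151.5, (T₂/T₁)^(2/3) = 28.42.
a₂ = 4.920×10⁷ × 28.42 = 1.398×10⁹ km.

a₂ ≈ 1.40×10⁹ km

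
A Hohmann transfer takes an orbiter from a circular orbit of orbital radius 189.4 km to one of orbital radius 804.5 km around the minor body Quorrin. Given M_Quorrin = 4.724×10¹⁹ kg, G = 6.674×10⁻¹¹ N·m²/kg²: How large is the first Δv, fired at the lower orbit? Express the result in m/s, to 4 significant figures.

Δv ≈ 35.14 m/s

μ = GM = 6.674×10⁻¹¹ × 4.724×10¹⁹ = 3.153×10⁹ m³/s².
r₁ = 189.4 km = 1.894×10⁵ m.
r₂ = 804.5 km = 8.045×10⁵ m.
Transfer ellipse a_t = (r₁ + r₂)/2 = 4.970×10⁵ m.
At r₁: circular v_c1 = √(μ/r₁) = 129.0 m/s; transfer-periapsis v_p = √[μ(2/r₁ − 1/a_t)] = 164.2 m/s.
Δv₁ = v_p − v_c1 = 35.14 m/s.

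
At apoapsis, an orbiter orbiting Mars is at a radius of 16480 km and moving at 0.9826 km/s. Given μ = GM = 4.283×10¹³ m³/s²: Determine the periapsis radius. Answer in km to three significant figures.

r_a = 1.648×10⁷ m.
Specific energy ε = v²/2 − μ/r = -2.116×10⁶ J/kg, so a = −μ/(2ε) = 1.012×10⁷ m.
The apsides satisfy r_p + r_a = 2a, so the periapsis radius is 2a − r_a = 3.760×10⁶ m = 3759.5 km.

periapsis radius ≈ 3760 km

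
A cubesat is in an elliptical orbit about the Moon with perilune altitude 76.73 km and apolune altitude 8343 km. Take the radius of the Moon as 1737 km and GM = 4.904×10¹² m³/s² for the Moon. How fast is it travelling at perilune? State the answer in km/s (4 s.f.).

v ≈ 2.141 km/s

r_p = 1737 + 76.73 = 1813.7 km = 1.8137×10⁶ m.
r_a = 1737 + 8343 = 10080 km = 1.0080×10⁷ m.
Semi-major axis a = (r_p + r_a)/2 = 5946.9 km = 5.947×10⁶ m.
Vis-viva: v² = μ(2/r − 1/a) = 4.904×10¹² × (1.103×10⁻⁶ − 1.682×10⁻⁷) = 4.583×10⁶ m²/s².
v = 2141 m/s = 2.141 km/s.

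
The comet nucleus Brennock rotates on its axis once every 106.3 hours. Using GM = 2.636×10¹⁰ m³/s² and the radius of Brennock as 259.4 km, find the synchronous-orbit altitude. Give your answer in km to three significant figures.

T = 106.3 hours = 3.827×10⁵ s.
A synchronous orbit has period T, so by Kepler's third law a = (μT²/4π²)^(1/3).
μT²/4π² = 2.636×10¹⁰ × (3.827×10⁵)² / 39.48 = 9.778×10¹⁹ m³.
a = 4.607×10⁶ m = 4607.0 km.
Altitude h = a − R = 4607.0 − 259.4 = 4347.6 km.

h_sync ≈ 4350 km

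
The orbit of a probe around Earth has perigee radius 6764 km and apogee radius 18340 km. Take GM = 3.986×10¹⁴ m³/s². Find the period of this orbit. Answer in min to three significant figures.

T ≈ 233 min

Semi-major axis a = (r_p + r_a)/2 = (6764.0 + 18340)/2 = 12552 km = 1.255×10⁷ m.
By Kepler's third law T = 2π√(a³/μ) = 2π × 2.227×10³ = 1.400×10⁴ s.
= 233.3 min.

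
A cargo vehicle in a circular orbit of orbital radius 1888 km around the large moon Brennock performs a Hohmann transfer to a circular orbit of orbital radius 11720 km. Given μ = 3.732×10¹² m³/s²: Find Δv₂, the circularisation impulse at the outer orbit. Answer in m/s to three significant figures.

r₁ = 1888 km = 1.888×10⁶ m.
r₂ = 11720 km = 1.172×10⁷ m.
Transfer ellipse a_t = (r₁ + r₂)/2 = 6.804×10⁶ m.
At r₁: circular v_c1 = √(μ/r₁) = 1406 m/s; transfer-periapsis v_p = √[μ(2/r₁ − 1/a_t)] = 1845 m/s.
At r₂: circular v_c2 = √(μ/r₂) = 564.3 m/s; transfer-apoapsis v_a = √[μ(2/r₂ − 1/a_t)] = 297.3 m/s.
Δv₂ = v_c2 − v_a = 267.0 m/s.

Δv ≈ 267 m/s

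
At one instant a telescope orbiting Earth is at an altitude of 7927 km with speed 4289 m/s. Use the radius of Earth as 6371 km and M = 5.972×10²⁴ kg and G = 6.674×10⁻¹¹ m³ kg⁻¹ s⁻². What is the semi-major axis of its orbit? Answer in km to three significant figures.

a ≈ 10700 km

μ = GM = 6.674×10⁻¹¹ × 5.972×10²⁴ = 3.986×10¹⁴ m³/s².
r = 6371 + 7927 = 14298 km = 1.430×10⁷ m.
Specific orbital energy ε = v²/2 − μ/r = (4289)²/2 − 3.986×10¹⁴/1.430×10⁷ = -1.868×10⁷ J/kg.
Since ε = −μ/(2a), a = −μ/(2ε) = 1.067×10⁷ m = 10669 km.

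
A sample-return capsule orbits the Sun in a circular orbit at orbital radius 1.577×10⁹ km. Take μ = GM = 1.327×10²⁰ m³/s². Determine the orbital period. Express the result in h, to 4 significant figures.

T ≈ 300000 h

r = 1.577×10⁹ km = 1.577×10¹² m.
Kepler's third law: T = 2π√(r³/μ) = 2π√((1.577×10¹²)³ / 1.327×10²⁰).
r³/μ = 2.955×10¹⁶ s², so T = 2π × 1.719×10⁸ = 1.080×10⁹ s.
Converting: 1.080×10⁹ s ÷ 3600 = 3.000×10⁵ h.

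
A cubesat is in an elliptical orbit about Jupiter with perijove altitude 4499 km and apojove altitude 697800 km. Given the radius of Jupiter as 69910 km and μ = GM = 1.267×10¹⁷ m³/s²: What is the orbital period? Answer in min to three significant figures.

T ≈ 2540 min

r_p = 69910 + 4499 = 74409 km = 7.4409×10⁷ m.
r_a = 69910 + 697800 = 767710 km = 7.6771×10⁸ m.
Semi-major axis a = (r_p + r_a)/2 = (74409 + 7.6771×10⁵)/2 = 4.2106×10⁵ km = 4.211×10⁸ m.
By Kepler's third law T = 2π√(a³/μ) = 2π × 2.427×10⁴ = 1.525×10⁵ s.
= 2542 min.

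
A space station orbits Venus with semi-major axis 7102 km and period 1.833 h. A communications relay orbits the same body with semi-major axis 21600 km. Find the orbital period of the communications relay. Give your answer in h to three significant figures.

T₂ ≈ 9.72 h

Kepler's third law: T² ∝ a³, so T₂ = T₁ (a₂/a₁)^(3/2).
a₂/a₁ = 3.041, (a₂/a₁)^(3/2) = 5.304.
T₂ = 1.833 × 5.304 = 9.722 h.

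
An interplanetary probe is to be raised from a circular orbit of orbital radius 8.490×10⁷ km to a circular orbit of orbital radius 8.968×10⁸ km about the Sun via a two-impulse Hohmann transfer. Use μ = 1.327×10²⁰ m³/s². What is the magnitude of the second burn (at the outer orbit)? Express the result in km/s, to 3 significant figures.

r₁ = 8.490×10⁷ km = 8.490×10¹⁰ m.
r₂ = 8.968×10⁸ km = 8.968×10¹¹ m.
Transfer ellipse a_t = (r₁ + r₂)/2 = 4.908×10¹¹ m.
At r₁: circular v_c1 = √(μ/r₁) = 39530 m/s; transfer-perihelion v_p = √[μ(2/r₁ − 1/a_t)] = 53440 m/s.
At r₂: circular v_c2 = √(μ/r₂) = 12160 m/s; transfer-aphelion v_a = √[μ(2/r₂ − 1/a_t)] = 5059 m/s.
Δv₂ = v_c2 − v_a = 7105 m/s.
= 7.105 km/s.

Δv ≈ 7.11 km/s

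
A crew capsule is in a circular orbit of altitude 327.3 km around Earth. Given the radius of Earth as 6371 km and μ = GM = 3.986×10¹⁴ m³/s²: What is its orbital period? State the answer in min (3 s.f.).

T ≈ 90.9 min

r = 6371 + 327.3 = 6698.3 km = 6.6983×10⁶ m.
Kepler's third law: T = 2π√(r³/μ) = 2π√((6.698×10⁶)³ / 3.986×10¹⁴).
r³/μ = 7.540×10⁵ s², so T = 2π × 8.683×10² = 5.456×10³ s.
Converting: 5.456×10³ s ÷ 60.00 = 90.93 min.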